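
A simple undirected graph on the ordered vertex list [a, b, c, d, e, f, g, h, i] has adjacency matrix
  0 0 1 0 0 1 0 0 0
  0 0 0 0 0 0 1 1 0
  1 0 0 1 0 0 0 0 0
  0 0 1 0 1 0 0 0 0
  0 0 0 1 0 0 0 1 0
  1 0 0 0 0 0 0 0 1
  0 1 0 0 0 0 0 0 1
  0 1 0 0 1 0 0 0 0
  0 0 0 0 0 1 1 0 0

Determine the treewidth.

A width-2 tree decomposition is:
Bags: B1 = {a, c, d}  B2 = {a, d, f}  B3 = {d, f, i}  B4 = {d, g, i}  B5 = {b, d, g}  B6 = {b, d, h}  B7 = {d, e, h}
Tree: B1–B2, B2–B3, B3–B4, B4–B5, B5–B6, B6–B7
Each bag holds 3 vertices, so the decomposition has width 2, which upper-bounds the treewidth. Since d–c–a–f–i–g–b–h–e–d is a cycle in G, G is not acyclic. Forests are exactly the graphs of treewidth ≤ 1, so tw(G) ≥ 2. The upper and lower bounds meet at 2, so that is the treewidth.

2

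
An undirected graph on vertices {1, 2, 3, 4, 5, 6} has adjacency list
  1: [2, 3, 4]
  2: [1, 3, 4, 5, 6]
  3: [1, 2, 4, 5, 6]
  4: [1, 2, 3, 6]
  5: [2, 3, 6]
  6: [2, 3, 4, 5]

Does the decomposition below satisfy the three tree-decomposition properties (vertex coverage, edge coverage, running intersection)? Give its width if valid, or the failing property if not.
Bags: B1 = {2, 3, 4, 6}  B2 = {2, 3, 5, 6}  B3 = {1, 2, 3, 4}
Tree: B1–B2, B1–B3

Vertex coverage: the bags together contain {1, 2, 3, 4, 5, 6}, the full vertex set. Edge coverage: each edge of G has both endpoints in at least one bag. Running intersection: for every vertex, the bags containing it form a connected subtree. All three properties hold, so this is a valid tree decomposition of width max|bag| − 1 = 3, and hence tw(G) ≤ 3.

Yes; width 3.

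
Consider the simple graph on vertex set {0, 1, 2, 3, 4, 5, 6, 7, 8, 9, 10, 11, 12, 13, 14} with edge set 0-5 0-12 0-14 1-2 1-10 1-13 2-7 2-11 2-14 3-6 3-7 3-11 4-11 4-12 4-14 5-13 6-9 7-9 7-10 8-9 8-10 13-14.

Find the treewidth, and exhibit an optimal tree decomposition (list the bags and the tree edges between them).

Treewidth 3.
Bags: B1 = {0, 5, 12, 13}  B2 = {0, 12, 13, 14}  B3 = {4, 12, 13, 14}  B4 = {1, 4, 13, 14}  B5 = {1, 2, 4, 14}  B6 = {1, 2, 4, 11}  B7 = {1, 2, 10, 11}  B8 = {2, 7, 10, 11}  B9 = {3, 7, 10, 11}  B10 = {3, 7, 8, 10}  B11 = {3, 7, 8, 9}  B12 = {3, 6, 8, 9}
Tree: B1–B2, B2–B3, B3–B4, B4–B5, B5–B6, B6–B7, B7–B8, B8–B9, B9–B10, B10–B11, B11–B12

Every bag has size at most 4, so the width is 4 − 1 = 3 and tw(G) ≤ 3. For the lower bound: the 4 vertex sets {0,5,12}, {13}, {14}, {1,2,4,11} are disjoint, each induces a connected subgraph, and every pair is joined by at least one edge of G. Contracting each set to a single vertex therefore yields K_{4} as a minor, and since treewidth is minor-monotone, tw(G) ≥ tw(K_{4}) = 3. Hence tw(G) = 3 exactly.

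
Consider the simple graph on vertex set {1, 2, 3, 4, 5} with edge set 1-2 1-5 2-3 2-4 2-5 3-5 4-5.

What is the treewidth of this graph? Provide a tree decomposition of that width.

Every bag has size at most 3, so the width is 3 − 1 = 2 and tw(G) ≤ 2. For the lower bound, the 3 vertices {1, 2, 5} are pairwise adjacent, and any tree decomposition puts a clique entirely inside one bag — forcing width ≥ 2. Combining the bounds, tw(G) = 2.

Treewidth 2.
One optimal decomposition is:
Bags: B1 = {2, 3, 5}  B2 = {2, 4, 5}  B3 = {1, 2, 5}
Tree: B1–B2, B1–B3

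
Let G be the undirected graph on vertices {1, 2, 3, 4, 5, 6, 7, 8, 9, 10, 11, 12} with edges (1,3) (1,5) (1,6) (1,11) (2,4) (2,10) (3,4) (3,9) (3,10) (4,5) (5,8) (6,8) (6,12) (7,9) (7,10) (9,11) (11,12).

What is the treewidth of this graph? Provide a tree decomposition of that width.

Every bag has size at most 4, so the width is 4 − 1 = 3 and tw(G) ≤ 3. For the lower bound: the 4 vertex sets {6,8,12}, {5}, {1}, {3,4,9,11} are disjoint, each induces a connected subgraph, and every pair is joined by at least one edge of G. Contracting each set to a single vertex therefore yields K_{4} as a minor, and since treewidth is minor-monotone, tw(G) ≥ tw(K_{4}) = 3. The upper and lower bounds meet at 3, so that is the treewidth.

Treewidth 3.
One optimal decomposition is:
Bags: B1 = {5, 6, 8, 12}  B2 = {1, 5, 6, 12}  B3 = {1, 5, 11, 12}  B4 = {1, 4, 5, 11}  B5 = {1, 3, 4, 11}  B6 = {3, 4, 9, 11}  B7 = {2, 3, 4, 9}  B8 = {2, 3, 9, 10}  B9 = {2, 7, 9, 10}
Tree: B1–B2, B2–B3, B3–B4, B4–B5, B5–B6, B6–B7, B7–B8, B8–B9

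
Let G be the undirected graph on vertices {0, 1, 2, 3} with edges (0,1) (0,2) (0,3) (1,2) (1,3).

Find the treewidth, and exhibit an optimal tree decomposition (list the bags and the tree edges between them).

Treewidth 2.
One optimal decomposition is:
Bags: B1 = {0, 1, 2}  B2 = {0, 1, 3}
Tree: B1–B2

Every bag has size at most 3, so the width is 3 − 1 = 2 and tw(G) ≤ 2. On the other hand G contains the 3-clique {0, 1, 2}. A clique must lie in a single bag of any decomposition, so no decomposition can have width below 2. Therefore the treewidth is 2.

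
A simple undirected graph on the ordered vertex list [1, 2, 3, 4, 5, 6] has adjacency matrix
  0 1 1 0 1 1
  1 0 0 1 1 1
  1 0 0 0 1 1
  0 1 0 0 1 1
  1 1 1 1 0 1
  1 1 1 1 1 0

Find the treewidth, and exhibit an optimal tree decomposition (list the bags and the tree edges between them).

Each bag holds 4 vertices, so the decomposition has width 3, which upper-bounds the treewidth. Conversely, {1, 2, 5, 6} is a clique of size 4, and the vertices of any clique must share a bag in every tree decomposition; so some bag has ≥ 4 vertices and tw(G) ≥ 3. Therefore the treewidth is 3.

Treewidth 3.
One such decomposition:
Bags: B1 = {1, 2, 5, 6}  B2 = {2, 4, 5, 6}  B3 = {1, 3, 5, 6}
Tree: B1–B2, B1–B3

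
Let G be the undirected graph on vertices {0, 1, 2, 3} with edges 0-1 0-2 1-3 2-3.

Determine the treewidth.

2

A width-2 tree decomposition is:
Bags: B1 = {1, 2, 3}  B2 = {0, 1, 2}
Tree: B1–B2
The largest bag has 3 vertices, giving width 2; this decomposition certifies tw(G) ≤ 2. For the lower bound, G contains the cycle 2–3–1–0–2, so G is not a forest; only forests have treewidth ≤ 1, hence tw(G) ≥ 2. The upper and lower bounds meet at 2, so that is the treewidth.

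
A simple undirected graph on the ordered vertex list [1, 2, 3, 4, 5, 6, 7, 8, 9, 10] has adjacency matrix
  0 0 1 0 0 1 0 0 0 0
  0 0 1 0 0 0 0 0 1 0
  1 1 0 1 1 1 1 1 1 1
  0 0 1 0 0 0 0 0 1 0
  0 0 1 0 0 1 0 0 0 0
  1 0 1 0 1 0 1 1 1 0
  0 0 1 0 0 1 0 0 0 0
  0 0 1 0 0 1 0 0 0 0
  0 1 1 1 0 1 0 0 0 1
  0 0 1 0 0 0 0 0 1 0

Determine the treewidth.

A width-2 tree decomposition is:
Bags: B1 = {3, 6, 9}  B2 = {3, 6, 8}  B3 = {3, 5, 6}  B4 = {3, 9, 10}  B5 = {3, 4, 9}  B6 = {3, 6, 7}  B7 = {2, 3, 9}  B8 = {1, 3, 6}
Tree: B1–B2, B1–B3, B1–B4, B4–B5, B1–B6, B4–B7, B2–B8
Every bag has size at most 3, so the width is 3 − 1 = 2 and tw(G) ≤ 2. For the lower bound, the 3 vertices {2, 3, 9} are pairwise adjacent, and any tree decomposition puts a clique entirely inside one bag — forcing width ≥ 2. Therefore the treewidth is 2.

2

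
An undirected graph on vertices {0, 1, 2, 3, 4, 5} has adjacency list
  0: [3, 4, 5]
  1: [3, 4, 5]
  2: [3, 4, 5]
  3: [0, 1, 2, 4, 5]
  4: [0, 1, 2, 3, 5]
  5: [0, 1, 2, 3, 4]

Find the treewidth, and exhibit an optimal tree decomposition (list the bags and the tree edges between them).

Treewidth 3.
Bags: B1 = {0, 3, 4, 5}  B2 = {1, 3, 4, 5}  B3 = {2, 3, 4, 5}
Tree: B1–B2, B2–B3

Every bag has size at most 4, so the width is 4 − 1 = 3 and tw(G) ≤ 3. On the other hand G contains the 4-clique {0, 3, 4, 5}. A clique must lie in a single bag of any decomposition, so no decomposition can have width below 3. Combining the bounds, tw(G) = 3.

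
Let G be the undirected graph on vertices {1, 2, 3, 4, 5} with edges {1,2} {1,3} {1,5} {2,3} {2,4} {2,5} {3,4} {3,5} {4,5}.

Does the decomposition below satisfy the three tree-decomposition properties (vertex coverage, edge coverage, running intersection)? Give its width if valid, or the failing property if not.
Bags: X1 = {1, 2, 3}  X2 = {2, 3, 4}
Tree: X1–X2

A tree decomposition must satisfy three properties: every vertex lies in some bag; for every edge, both endpoints lie together in some bag; and for every vertex, the bags containing it form a connected subtree. Here vertex 5 appears in no bag, so the decomposition is invalid.

No — vertex 5 appears in no bag.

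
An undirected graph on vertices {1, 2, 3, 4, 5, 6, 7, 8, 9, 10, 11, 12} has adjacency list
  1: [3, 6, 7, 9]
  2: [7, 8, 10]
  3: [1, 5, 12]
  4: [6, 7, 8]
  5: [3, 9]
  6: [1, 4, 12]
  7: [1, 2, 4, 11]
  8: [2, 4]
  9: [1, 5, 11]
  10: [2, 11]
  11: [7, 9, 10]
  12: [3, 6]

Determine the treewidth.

3

A width-3 tree decomposition is:
Bags: B1 = {3, 5, 9, 12}  B2 = {1, 3, 9, 12}  B3 = {1, 6, 9, 12}  B4 = {1, 6, 9, 11}  B5 = {1, 6, 7, 11}  B6 = {4, 6, 7, 11}  B7 = {4, 7, 10, 11}  B8 = {2, 4, 7, 10}  B9 = {2, 4, 8, 10}
Tree: B1–B2, B2–B3, B3–B4, B4–B5, B5–B6, B6–B7, B7–B8, B8–B9
The largest bag has 4 vertices, giving width 3; this decomposition certifies tw(G) ≤ 3. For the lower bound: the 4 vertex sets {3,5,12}, {9}, {1}, {4,6,7,11} are disjoint, each induces a connected subgraph, and every pair is joined by at least one edge of G. Contracting each set to a single vertex therefore yields K_{4} as a minor, and since treewidth is minor-monotone, tw(G) ≥ tw(K_{4}) = 3. The upper and lower bounds meet at 3, so that is the treewidth.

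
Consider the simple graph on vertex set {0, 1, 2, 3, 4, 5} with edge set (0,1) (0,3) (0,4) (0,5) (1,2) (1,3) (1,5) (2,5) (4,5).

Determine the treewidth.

A width-2 tree decomposition is:
Bags: B1 = {0, 1, 5}  B2 = {0, 1, 3}  B3 = {1, 2, 5}  B4 = {0, 4, 5}
Tree: B1–B2, B1–B3, B1–B4
Each bag holds 3 vertices, so the decomposition has width 2, which upper-bounds the treewidth. Conversely, {0, 1, 3} is a clique of size 3, and the vertices of any clique must share a bag in every tree decomposition; so some bag has ≥ 3 vertices and tw(G) ≥ 2. Therefore the treewidth is 2.

2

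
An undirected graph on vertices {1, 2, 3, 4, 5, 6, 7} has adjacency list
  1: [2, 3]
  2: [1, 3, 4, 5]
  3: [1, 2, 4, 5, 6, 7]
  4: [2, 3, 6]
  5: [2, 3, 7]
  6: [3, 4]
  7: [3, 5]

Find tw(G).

A width-2 tree decomposition is:
Bags: B1 = {2, 3, 4}  B2 = {2, 3, 5}  B3 = {1, 2, 3}  B4 = {3, 5, 7}  B5 = {3, 4, 6}
Tree: B1–B2, B1–B3, B2–B4, B1–B5
Each bag holds 3 vertices, so the decomposition has width 2, which upper-bounds the treewidth. For the lower bound, the 3 vertices {1, 2, 3} are pairwise adjacent, and any tree decomposition puts a clique entirely inside one bag — forcing width ≥ 2. The upper and lower bounds meet at 2, so that is the treewidth.

2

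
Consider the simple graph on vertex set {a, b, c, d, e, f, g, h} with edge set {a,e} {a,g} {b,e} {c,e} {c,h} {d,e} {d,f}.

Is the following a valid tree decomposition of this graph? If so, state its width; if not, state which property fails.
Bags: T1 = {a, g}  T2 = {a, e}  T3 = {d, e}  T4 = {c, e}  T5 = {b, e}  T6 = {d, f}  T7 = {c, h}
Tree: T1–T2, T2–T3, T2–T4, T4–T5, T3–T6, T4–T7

Checking the three conditions: (i) the bags cover all of {a, b, c, d, e, f, g, h}; (ii) for each edge, some bag contains both endpoints; (iii) the bags containing any fixed vertex form a subtree. All hold, so the decomposition is valid with width 2 − 1 = 1.

Yes; width 1.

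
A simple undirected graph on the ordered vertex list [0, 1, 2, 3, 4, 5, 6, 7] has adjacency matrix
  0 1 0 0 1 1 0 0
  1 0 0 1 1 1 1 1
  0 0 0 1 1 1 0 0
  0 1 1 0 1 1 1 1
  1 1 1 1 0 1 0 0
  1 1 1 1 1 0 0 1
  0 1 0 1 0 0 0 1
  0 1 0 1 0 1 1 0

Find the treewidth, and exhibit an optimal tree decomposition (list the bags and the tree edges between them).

Each bag holds 4 vertices, so the decomposition has width 3, which upper-bounds the treewidth. For the lower bound, the 4 vertices {0, 1, 4, 5} are pairwise adjacent, and any tree decomposition puts a clique entirely inside one bag — forcing width ≥ 3. Combining the bounds, tw(G) = 3.

Treewidth 3.
One optimal decomposition is:
Bags: B1 = {1, 3, 4, 5}  B2 = {2, 3, 4, 5}  B3 = {0, 1, 4, 5}  B4 = {1, 3, 5, 7}  B5 = {1, 3, 6, 7}
Tree: B1–B2, B1–B3, B1–B4, B4–B5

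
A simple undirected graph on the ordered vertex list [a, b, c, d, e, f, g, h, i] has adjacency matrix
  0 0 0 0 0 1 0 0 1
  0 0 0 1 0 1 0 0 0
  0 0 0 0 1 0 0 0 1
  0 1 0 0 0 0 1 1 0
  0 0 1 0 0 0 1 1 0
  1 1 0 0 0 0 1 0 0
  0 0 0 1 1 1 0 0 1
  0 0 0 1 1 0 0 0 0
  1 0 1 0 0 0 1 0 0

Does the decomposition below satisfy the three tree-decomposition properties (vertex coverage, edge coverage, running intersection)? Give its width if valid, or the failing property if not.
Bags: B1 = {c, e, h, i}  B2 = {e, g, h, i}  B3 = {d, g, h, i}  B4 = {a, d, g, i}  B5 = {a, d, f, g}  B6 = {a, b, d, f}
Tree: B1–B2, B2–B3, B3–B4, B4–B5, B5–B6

Vertex coverage: the bags together contain {a, b, c, d, e, f, g, h, i}, the full vertex set. Edge coverage: each edge of G has both endpoints in at least one bag. Running intersection: for every vertex, the bags containing it form a connected subtree. All three properties hold, so this is a valid tree decomposition of width max|bag| − 1 = 3, and hence tw(G) ≤ 3.

Yes; width 3.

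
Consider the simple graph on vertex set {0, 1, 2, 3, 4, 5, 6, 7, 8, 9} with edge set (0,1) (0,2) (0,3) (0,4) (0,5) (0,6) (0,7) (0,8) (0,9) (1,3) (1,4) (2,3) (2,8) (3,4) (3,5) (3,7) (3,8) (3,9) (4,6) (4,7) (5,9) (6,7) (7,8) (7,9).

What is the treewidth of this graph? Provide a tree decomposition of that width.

Treewidth 3.
Bags: B1 = {0, 3, 7, 9}  B2 = {0, 3, 4, 7}  B3 = {0, 3, 7, 8}  B4 = {0, 2, 3, 8}  B5 = {0, 3, 5, 9}  B6 = {0, 1, 3, 4}  B7 = {0, 4, 6, 7}
Tree: B1–B2, B2–B3, B3–B4, B1–B5, B2–B6, B2–B7

The largest bag has 4 vertices, giving width 3; this decomposition certifies tw(G) ≤ 3. For the lower bound, the 4 vertices {0, 1, 3, 4} are pairwise adjacent, and any tree decomposition puts a clique entirely inside one bag — forcing width ≥ 3. Therefore the treewidth is 3.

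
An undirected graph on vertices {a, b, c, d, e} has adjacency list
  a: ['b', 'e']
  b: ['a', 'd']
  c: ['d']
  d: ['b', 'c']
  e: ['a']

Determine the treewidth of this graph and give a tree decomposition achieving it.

Every bag has size at most 2, so the width is 2 − 1 = 1 and tw(G) ≤ 1. Any graph with an edge has treewidth ≥ 1, and G has the edge c–d. Therefore the treewidth is 1.

Treewidth 1.
Bags: B1 = {c, d}  B2 = {b, d}  B3 = {a, b}  B4 = {a, e}
Tree: B1–B2, B2–B3, B3–B4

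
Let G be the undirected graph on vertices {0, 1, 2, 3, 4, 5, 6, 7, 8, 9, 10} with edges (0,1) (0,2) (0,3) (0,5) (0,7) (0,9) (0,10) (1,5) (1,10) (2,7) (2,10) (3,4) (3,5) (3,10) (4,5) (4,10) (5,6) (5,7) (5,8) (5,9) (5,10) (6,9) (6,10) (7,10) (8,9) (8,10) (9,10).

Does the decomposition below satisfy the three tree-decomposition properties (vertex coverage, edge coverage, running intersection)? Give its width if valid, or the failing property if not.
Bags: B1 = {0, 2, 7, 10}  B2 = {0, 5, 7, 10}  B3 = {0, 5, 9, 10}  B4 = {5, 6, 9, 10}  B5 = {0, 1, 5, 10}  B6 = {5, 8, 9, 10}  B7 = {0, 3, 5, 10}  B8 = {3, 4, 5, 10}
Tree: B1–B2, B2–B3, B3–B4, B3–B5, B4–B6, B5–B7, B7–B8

Yes; width 3.

Every vertex of G appears in some bag (union = {0, 1, 2, 3, 4, 5, 6, 7, 8, 9, 10}); every edge is covered by a bag; and for each vertex v the set of bags containing v is connected in the bag tree. The decomposition is therefore valid. The largest bag has 4 vertices, so the width is 3.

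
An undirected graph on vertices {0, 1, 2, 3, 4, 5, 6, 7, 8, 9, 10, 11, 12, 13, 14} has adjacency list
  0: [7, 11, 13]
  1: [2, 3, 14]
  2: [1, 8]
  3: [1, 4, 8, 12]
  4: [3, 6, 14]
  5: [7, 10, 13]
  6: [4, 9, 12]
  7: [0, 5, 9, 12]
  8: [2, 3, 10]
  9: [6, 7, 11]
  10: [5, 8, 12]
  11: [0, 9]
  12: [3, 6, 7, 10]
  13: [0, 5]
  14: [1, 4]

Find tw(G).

A width-3 tree decomposition is:
Bags: B1 = {0, 9, 11, 13}  B2 = {0, 7, 9, 13}  B3 = {5, 7, 9, 13}  B4 = {5, 6, 7, 9}  B5 = {5, 6, 7, 12}  B6 = {5, 6, 10, 12}  B7 = {4, 6, 10, 12}  B8 = {3, 4, 10, 12}  B9 = {3, 4, 8, 10}  B10 = {3, 4, 8, 14}  B11 = {1, 3, 8, 14}  B12 = {1, 2, 8, 14}
Tree: B1–B2, B2–B3, B3–B4, B4–B5, B5–B6, B6–B7, B7–B8, B8–B9, B9–B10, B10–B11, B11–B12
The largest bag has 4 vertices, giving width 3; this decomposition certifies tw(G) ≤ 3. For the lower bound: the 4 vertex sets {0,11,13}, {9}, {7}, {5,6,10,12} are disjoint, each induces a connected subgraph, and every pair is joined by at least one edge of G. Contracting each set to a single vertex therefore yields K_{4} as a minor, and since treewidth is minor-monotone, tw(G) ≥ tw(K_{4}) = 3. Combining the bounds, tw(G) = 3.

3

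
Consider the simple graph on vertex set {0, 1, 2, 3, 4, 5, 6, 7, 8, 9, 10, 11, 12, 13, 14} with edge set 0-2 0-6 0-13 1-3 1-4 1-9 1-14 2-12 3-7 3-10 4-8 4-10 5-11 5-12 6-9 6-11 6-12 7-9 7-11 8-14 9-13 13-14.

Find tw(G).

A width-3 tree decomposition is:
Bags: B1 = {0, 2, 5, 12}  B2 = {0, 5, 6, 12}  B3 = {0, 5, 6, 11}  B4 = {0, 6, 11, 13}  B5 = {6, 9, 11, 13}  B6 = {7, 9, 11, 13}  B7 = {7, 9, 13, 14}  B8 = {1, 7, 9, 14}  B9 = {1, 3, 7, 14}  B10 = {1, 3, 8, 14}  B11 = {1, 3, 4, 8}  B12 = {3, 4, 8, 10}
Tree: B1–B2, B2–B3, B3–B4, B4–B5, B5–B6, B6–B7, B7–B8, B8–B9, B9–B10, B10–B11, B11–B12
Every bag has size at most 4, so the width is 4 − 1 = 3 and tw(G) ≤ 3. For the lower bound: the 4 vertex sets {2,5,12}, {0}, {6}, {7,9,11,13} are disjoint, each induces a connected subgraph, and every pair is joined by at least one edge of G. Contracting each set to a single vertex therefore yields K_{4} as a minor, and since treewidth is minor-monotone, tw(G) ≥ tw(K_{4}) = 3. The upper and lower bounds meet at 3, so that is the treewidth.

3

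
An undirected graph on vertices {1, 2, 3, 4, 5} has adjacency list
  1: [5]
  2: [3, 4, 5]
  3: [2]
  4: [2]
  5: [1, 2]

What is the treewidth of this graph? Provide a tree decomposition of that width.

Treewidth 1.
Bags: B1 = {2, 3}  B2 = {2, 4}  B3 = {2, 5}  B4 = {1, 5}
Tree: B1–B2, B1–B3, B3–B4

The largest bag has 2 vertices, giving width 1; this decomposition certifies tw(G) ≤ 1. G has an edge, so its treewidth is at least 1. The upper and lower bounds meet at 1, so that is the treewidth.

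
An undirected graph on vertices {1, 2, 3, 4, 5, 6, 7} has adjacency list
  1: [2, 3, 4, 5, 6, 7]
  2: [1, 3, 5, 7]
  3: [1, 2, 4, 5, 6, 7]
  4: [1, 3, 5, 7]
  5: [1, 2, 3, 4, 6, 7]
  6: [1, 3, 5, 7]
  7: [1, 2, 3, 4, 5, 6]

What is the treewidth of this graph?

A width-4 tree decomposition is:
Bags: B1 = {1, 2, 3, 5, 7}  B2 = {1, 3, 4, 5, 7}  B3 = {1, 3, 5, 6, 7}
Tree: B1–B2, B1–B3
Each bag holds 5 vertices, so the decomposition has width 4, which upper-bounds the treewidth. Conversely, {1, 2, 3, 5, 7} is a clique of size 5, and the vertices of any clique must share a bag in every tree decomposition; so some bag has ≥ 5 vertices and tw(G) ≥ 4. Hence tw(G) = 4 exactly.

4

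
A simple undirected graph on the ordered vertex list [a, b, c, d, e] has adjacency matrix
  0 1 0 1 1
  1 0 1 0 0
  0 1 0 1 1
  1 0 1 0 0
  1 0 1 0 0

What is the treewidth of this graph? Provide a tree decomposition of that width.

The largest bag has 3 vertices, giving width 2; this decomposition certifies tw(G) ≤ 2. For the lower bound, G contains the cycle d–c–b–a–d, so G is not a forest; only forests have treewidth ≤ 1, hence tw(G) ≥ 2. The upper and lower bounds meet at 2, so that is the treewidth.

Treewidth 2.
Bags: B1 = {a, c, d}  B2 = {a, b, c}  B3 = {a, c, e}
Tree: B1–B2, B2–B3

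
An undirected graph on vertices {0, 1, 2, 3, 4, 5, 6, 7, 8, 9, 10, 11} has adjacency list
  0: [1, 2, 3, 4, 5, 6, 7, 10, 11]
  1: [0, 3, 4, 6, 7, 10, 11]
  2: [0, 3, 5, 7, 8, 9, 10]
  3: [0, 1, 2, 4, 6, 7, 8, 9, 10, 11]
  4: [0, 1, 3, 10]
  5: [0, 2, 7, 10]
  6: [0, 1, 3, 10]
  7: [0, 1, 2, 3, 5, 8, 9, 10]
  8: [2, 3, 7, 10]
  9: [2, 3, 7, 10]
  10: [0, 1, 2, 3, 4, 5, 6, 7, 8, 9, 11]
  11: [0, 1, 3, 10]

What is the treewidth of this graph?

A width-4 tree decomposition is:
Bags: B1 = {0, 2, 3, 7, 10}  B2 = {0, 2, 5, 7, 10}  B3 = {0, 1, 3, 7, 10}  B4 = {0, 1, 3, 6, 10}  B5 = {0, 1, 3, 10, 11}  B6 = {0, 1, 3, 4, 10}  B7 = {2, 3, 7, 9, 10}  B8 = {2, 3, 7, 8, 10}
Tree: B1–B2, B1–B3, B3–B4, B3–B5, B4–B6, B1–B7, B1–B8
The largest bag has 5 vertices, giving width 4; this decomposition certifies tw(G) ≤ 4. For the lower bound, the 5 vertices {0, 1, 3, 10, 11} are pairwise adjacent, and any tree decomposition puts a clique entirely inside one bag — forcing width ≥ 4. Hence tw(G) = 4 exactly.

4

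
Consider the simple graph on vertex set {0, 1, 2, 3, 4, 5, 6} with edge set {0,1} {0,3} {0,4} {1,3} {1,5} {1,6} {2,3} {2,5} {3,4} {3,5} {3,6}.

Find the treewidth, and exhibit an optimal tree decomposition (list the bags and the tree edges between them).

Treewidth 2.
One such decomposition:
Bags: B1 = {1, 3, 5}  B2 = {2, 3, 5}  B3 = {0, 1, 3}  B4 = {1, 3, 6}  B5 = {0, 3, 4}
Tree: B1–B2, B1–B3, B3–B4, B3–B5

Each bag holds 3 vertices, so the decomposition has width 2, which upper-bounds the treewidth. Conversely, {0, 1, 3} is a clique of size 3, and the vertices of any clique must share a bag in every tree decomposition; so some bag has ≥ 3 vertices and tw(G) ≥ 2. Hence tw(G) = 2 exactly.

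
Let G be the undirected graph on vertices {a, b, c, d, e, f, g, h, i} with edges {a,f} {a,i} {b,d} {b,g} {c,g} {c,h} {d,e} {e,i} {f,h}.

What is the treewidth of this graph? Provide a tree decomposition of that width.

Each bag holds 3 vertices, so the decomposition has width 2, which upper-bounds the treewidth. For the lower bound, G contains the cycle i–a–f–h–c–g–b–d–e–i, so G is not a forest; only forests have treewidth ≤ 1, hence tw(G) ≥ 2. The upper and lower bounds meet at 2, so that is the treewidth.

Treewidth 2.
One such decomposition:
Bags: B1 = {a, f, i}  B2 = {f, h, i}  B3 = {c, h, i}  B4 = {c, g, i}  B5 = {b, g, i}  B6 = {b, d, i}  B7 = {d, e, i}
Tree: B1–B2, B2–B3, B3–B4, B4–B5, B5–B6, B6–B7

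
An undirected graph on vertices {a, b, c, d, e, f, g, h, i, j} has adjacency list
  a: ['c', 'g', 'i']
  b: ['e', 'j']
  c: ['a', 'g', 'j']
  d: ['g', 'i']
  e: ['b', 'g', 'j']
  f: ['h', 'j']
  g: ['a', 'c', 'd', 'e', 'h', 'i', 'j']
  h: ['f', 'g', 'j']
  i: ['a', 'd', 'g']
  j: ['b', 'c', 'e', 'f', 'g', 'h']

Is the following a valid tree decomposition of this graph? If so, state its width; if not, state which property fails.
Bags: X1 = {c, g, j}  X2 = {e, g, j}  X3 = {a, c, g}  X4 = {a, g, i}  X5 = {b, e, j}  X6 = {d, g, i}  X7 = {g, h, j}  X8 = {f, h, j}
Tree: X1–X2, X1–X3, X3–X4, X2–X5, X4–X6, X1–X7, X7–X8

Vertex coverage: the bags together contain {a, b, c, d, e, f, g, h, i, j}, the full vertex set. Edge coverage: each edge of G has both endpoints in at least one bag. Running intersection: for every vertex, the bags containing it form a connected subtree. All three properties hold, so this is a valid tree decomposition of width max|bag| − 1 = 2, and hence tw(G) ≤ 2.

Yes; width 2.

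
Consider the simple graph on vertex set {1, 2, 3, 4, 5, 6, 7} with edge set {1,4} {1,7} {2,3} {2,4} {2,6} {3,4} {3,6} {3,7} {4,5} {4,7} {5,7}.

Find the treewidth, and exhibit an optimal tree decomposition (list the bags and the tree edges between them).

Each bag holds 3 vertices, so the decomposition has width 2, which upper-bounds the treewidth. Conversely, {2, 3, 4} is a clique of size 3, and the vertices of any clique must share a bag in every tree decomposition; so some bag has ≥ 3 vertices and tw(G) ≥ 2. Combining the bounds, tw(G) = 2.

Treewidth 2.
One such decomposition:
Bags: B1 = {1, 4, 7}  B2 = {3, 4, 7}  B3 = {2, 3, 4}  B4 = {2, 3, 6}  B5 = {4, 5, 7}
Tree: B1–B2, B2–B3, B3–B4, B2–B5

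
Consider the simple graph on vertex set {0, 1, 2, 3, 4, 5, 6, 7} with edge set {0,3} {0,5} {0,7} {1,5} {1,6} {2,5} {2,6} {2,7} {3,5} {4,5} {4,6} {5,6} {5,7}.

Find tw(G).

2

A width-2 tree decomposition is:
Bags: B1 = {2, 5, 7}  B2 = {2, 5, 6}  B3 = {1, 5, 6}  B4 = {0, 5, 7}  B5 = {4, 5, 6}  B6 = {0, 3, 5}
Tree: B1–B2, B2–B3, B1–B4, B2–B5, B4–B6
Each bag holds 3 vertices, so the decomposition has width 2, which upper-bounds the treewidth. On the other hand G contains the 3-clique {0, 3, 5}. A clique must lie in a single bag of any decomposition, so no decomposition can have width below 2. Therefore the treewidth is 2.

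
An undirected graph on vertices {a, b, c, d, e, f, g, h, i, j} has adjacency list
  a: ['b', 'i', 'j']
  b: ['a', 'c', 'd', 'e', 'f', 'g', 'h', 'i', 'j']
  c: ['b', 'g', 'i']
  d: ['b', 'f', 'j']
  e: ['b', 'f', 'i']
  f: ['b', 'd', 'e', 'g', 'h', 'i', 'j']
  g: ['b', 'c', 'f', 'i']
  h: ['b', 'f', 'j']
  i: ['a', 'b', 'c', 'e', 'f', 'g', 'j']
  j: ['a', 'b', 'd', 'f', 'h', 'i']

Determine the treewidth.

3

A width-3 tree decomposition is:
Bags: B1 = {b, f, i, j}  B2 = {b, f, g, i}  B3 = {b, e, f, i}  B4 = {b, d, f, j}  B5 = {b, f, h, j}  B6 = {b, c, g, i}  B7 = {a, b, i, j}
Tree: B1–B2, B2–B3, B1–B4, B1–B5, B2–B6, B1–B7
Every bag has size at most 4, so the width is 4 − 1 = 3 and tw(G) ≤ 3. Conversely, {a, b, i, j} is a clique of size 4, and the vertices of any clique must share a bag in every tree decomposition; so some bag has ≥ 4 vertices and tw(G) ≥ 3. Combining the bounds, tw(G) = 3.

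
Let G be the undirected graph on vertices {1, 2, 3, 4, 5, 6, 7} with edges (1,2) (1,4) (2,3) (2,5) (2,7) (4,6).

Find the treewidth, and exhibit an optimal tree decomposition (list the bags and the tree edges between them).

The largest bag has 2 vertices, giving width 1; this decomposition certifies tw(G) ≤ 1. G has an edge, so its treewidth is at least 1. The upper and lower bounds meet at 1, so that is the treewidth.

Treewidth 1.
Bags: B1 = {1, 2}  B2 = {2, 7}  B3 = {1, 4}  B4 = {4, 6}  B5 = {2, 5}  B6 = {2, 3}
Tree: B1–B2, B1–B3, B3–B4, B1–B5, B5–B6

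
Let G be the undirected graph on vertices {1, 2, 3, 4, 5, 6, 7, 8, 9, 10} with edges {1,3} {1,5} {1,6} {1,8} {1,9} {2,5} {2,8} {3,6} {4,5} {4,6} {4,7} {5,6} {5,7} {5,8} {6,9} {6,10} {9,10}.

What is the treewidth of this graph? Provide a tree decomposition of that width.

Treewidth 2.
Bags: B1 = {1, 5, 8}  B2 = {1, 5, 6}  B3 = {4, 5, 6}  B4 = {1, 6, 9}  B5 = {2, 5, 8}  B6 = {6, 9, 10}  B7 = {4, 5, 7}  B8 = {1, 3, 6}
Tree: B1–B2, B2–B3, B2–B4, B1–B5, B4–B6, B3–B7, B4–B8

Every bag has size at most 3, so the width is 3 − 1 = 2 and tw(G) ≤ 2. Conversely, {1, 6, 9} is a clique of size 3, and the vertices of any clique must share a bag in every tree decomposition; so some bag has ≥ 3 vertices and tw(G) ≥ 2. Hence tw(G) = 2 exactly.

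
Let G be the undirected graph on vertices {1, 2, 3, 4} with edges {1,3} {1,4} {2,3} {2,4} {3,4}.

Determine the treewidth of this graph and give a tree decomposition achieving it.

Treewidth 2.
One such decomposition:
Bags: B1 = {2, 3, 4}  B2 = {1, 3, 4}
Tree: B1–B2

The largest bag has 3 vertices, giving width 2; this decomposition certifies tw(G) ≤ 2. On the other hand G contains the 3-clique {1, 3, 4}. A clique must lie in a single bag of any decomposition, so no decomposition can have width below 2. Combining the bounds, tw(G) = 2.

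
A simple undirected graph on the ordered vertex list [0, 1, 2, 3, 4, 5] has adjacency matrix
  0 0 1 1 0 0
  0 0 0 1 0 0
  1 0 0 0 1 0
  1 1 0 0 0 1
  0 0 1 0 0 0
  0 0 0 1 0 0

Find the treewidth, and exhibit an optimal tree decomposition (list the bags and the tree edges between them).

The largest bag has 2 vertices, giving width 1; this decomposition certifies tw(G) ≤ 1. Since G has at least one edge (e.g. 2–0), it is not an edgeless graph, so tw(G) ≥ 1. The upper and lower bounds meet at 1, so that is the treewidth.

Treewidth 1.
Bags: B1 = {0, 2}  B2 = {0, 3}  B3 = {3, 5}  B4 = {1, 3}  B5 = {2, 4}
Tree: B1–B2, B2–B3, B3–B4, B1–B5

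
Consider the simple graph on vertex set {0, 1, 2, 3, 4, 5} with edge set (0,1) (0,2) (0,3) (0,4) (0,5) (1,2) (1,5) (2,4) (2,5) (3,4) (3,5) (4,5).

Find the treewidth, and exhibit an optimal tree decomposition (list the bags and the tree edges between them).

Treewidth 3.
One such decomposition:
Bags: B1 = {0, 2, 4, 5}  B2 = {0, 3, 4, 5}  B3 = {0, 1, 2, 5}
Tree: B1–B2, B1–B3

Each bag holds 4 vertices, so the decomposition has width 3, which upper-bounds the treewidth. Conversely, {0, 1, 2, 5} is a clique of size 4, and the vertices of any clique must share a bag in every tree decomposition; so some bag has ≥ 4 vertices and tw(G) ≥ 3. Combining the bounds, tw(G) = 3.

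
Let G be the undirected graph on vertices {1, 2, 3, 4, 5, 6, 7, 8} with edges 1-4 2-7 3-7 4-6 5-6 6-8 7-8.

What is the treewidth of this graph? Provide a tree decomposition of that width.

Treewidth 1.
Bags: B1 = {4, 6}  B2 = {1, 4}  B3 = {6, 8}  B4 = {7, 8}  B5 = {5, 6}  B6 = {2, 7}  B7 = {3, 7}
Tree: B1–B2, B1–B3, B3–B4, B3–B5, B4–B6, B6–B7

Each bag holds 2 vertices, so the decomposition has width 1, which upper-bounds the treewidth. Since G has at least one edge (e.g. 6–4), it is not an edgeless graph, so tw(G) ≥ 1. The upper and lower bounds meet at 1, so that is the treewidth.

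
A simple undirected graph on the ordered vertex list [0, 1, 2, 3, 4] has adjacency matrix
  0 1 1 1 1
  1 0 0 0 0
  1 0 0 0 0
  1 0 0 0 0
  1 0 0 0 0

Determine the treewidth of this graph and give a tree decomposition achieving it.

Treewidth 1.
Bags: B1 = {0, 2}  B2 = {0, 4}  B3 = {0, 3}  B4 = {0, 1}
Tree: B1–B2, B2–B3, B1–B4

Every bag has size at most 2, so the width is 2 − 1 = 1 and tw(G) ≤ 1. Any graph with an edge has treewidth ≥ 1, and G has the edge 0–2. Therefore the treewidth is 1.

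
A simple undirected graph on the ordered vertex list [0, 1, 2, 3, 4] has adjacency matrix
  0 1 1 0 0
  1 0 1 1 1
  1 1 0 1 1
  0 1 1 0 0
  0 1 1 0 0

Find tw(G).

A width-2 tree decomposition is:
Bags: B1 = {1, 2, 3}  B2 = {0, 1, 2}  B3 = {1, 2, 4}
Tree: B1–B2, B1–B3
The largest bag has 3 vertices, giving width 2; this decomposition certifies tw(G) ≤ 2. For the lower bound, the 3 vertices {0, 1, 2} are pairwise adjacent, and any tree decomposition puts a clique entirely inside one bag — forcing width ≥ 2. The upper and lower bounds meet at 2, so that is the treewidth.

2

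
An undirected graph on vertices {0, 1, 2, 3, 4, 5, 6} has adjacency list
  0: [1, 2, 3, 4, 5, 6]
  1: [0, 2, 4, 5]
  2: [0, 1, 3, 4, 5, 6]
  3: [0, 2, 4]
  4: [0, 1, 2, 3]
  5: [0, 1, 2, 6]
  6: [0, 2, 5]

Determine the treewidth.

3

A width-3 tree decomposition is:
Bags: B1 = {0, 1, 2, 4}  B2 = {0, 2, 3, 4}  B3 = {0, 1, 2, 5}  B4 = {0, 2, 5, 6}
Tree: B1–B2, B1–B3, B3–B4
Every bag has size at most 4, so the width is 4 − 1 = 3 and tw(G) ≤ 3. Conversely, {0, 1, 2, 4} is a clique of size 4, and the vertices of any clique must share a bag in every tree decomposition; so some bag has ≥ 4 vertices and tw(G) ≥ 3. Hence tw(G) = 3 exactly.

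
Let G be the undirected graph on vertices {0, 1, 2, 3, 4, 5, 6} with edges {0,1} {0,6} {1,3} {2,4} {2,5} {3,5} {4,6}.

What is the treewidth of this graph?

A width-2 tree decomposition is:
Bags: B1 = {2, 4, 5}  B2 = {3, 4, 5}  B3 = {1, 3, 4}  B4 = {0, 1, 4}  B5 = {0, 4, 6}
Tree: B1–B2, B2–B3, B3–B4, B4–B5
The largest bag has 3 vertices, giving width 2; this decomposition certifies tw(G) ≤ 2. The edges 4–2–5–3–1–0–6–4 form a cycle, so G is not a tree and its treewidth is at least 2. Combining the bounds, tw(G) = 2.

2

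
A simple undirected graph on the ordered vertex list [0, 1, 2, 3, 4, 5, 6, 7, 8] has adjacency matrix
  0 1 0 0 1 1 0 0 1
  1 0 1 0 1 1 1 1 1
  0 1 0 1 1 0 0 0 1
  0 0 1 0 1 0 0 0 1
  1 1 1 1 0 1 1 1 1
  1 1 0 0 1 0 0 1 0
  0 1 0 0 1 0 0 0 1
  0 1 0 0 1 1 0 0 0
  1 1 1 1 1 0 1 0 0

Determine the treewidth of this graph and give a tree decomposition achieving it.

Each bag holds 4 vertices, so the decomposition has width 3, which upper-bounds the treewidth. For the lower bound, the 4 vertices {0, 1, 4, 8} are pairwise adjacent, and any tree decomposition puts a clique entirely inside one bag — forcing width ≥ 3. Combining the bounds, tw(G) = 3.

Treewidth 3.
One optimal decomposition is:
Bags: B1 = {1, 2, 4, 8}  B2 = {1, 4, 6, 8}  B3 = {0, 1, 4, 8}  B4 = {2, 3, 4, 8}  B5 = {0, 1, 4, 5}  B6 = {1, 4, 5, 7}
Tree: B1–B2, B2–B3, B1–B4, B3–B5, B5–B6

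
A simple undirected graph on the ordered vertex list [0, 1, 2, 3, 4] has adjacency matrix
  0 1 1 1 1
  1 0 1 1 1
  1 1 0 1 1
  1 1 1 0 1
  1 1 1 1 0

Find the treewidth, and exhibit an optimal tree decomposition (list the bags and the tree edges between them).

Treewidth 4.
One optimal decomposition is:
Bags: B1 = {0, 1, 2, 3, 4}
Tree: (single bag)

With just one bag of size 5, the width is 5 − 1 = 4, so tw(G) ≤ 4. Conversely, {0, 1, 2, 3, 4} is a clique of size 5, and the vertices of any clique must share a bag in every tree decomposition; so some bag has ≥ 5 vertices and tw(G) ≥ 4. Hence tw(G) = 4 exactly.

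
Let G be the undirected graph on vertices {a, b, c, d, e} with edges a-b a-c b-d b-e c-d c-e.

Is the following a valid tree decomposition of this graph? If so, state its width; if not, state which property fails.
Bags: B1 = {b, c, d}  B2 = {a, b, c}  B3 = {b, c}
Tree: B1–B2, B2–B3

A tree decomposition must satisfy three properties: every vertex lies in some bag; for every edge, both endpoints lie together in some bag; and for every vertex, the bags containing it form a connected subtree. Here vertex e appears in no bag, so the decomposition is invalid.

No — vertex e appears in no bag.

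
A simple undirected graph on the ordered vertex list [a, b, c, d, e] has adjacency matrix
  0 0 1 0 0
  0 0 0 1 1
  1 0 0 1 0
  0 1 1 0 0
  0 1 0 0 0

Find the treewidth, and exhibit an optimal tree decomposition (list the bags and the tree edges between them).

Treewidth 1.
Bags: B1 = {a, c}  B2 = {c, d}  B3 = {b, d}  B4 = {b, e}
Tree: B1–B2, B2–B3, B3–B4

Every bag has size at most 2, so the width is 2 − 1 = 1 and tw(G) ≤ 1. Since G has at least one edge (e.g. a–c), it is not an edgeless graph, so tw(G) ≥ 1. The upper and lower bounds meet at 1, so that is the treewidth.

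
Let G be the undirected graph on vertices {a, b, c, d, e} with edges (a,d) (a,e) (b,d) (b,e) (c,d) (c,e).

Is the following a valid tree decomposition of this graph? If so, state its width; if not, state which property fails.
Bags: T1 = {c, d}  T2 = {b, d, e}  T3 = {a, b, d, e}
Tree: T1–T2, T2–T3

A tree decomposition must satisfy three properties: every vertex lies in some bag; for every edge, both endpoints lie together in some bag; and for every vertex, the bags containing it form a connected subtree. Here edge (e,c) lies in no bag, so the decomposition is invalid.

No — edge (e,c) lies in no bag.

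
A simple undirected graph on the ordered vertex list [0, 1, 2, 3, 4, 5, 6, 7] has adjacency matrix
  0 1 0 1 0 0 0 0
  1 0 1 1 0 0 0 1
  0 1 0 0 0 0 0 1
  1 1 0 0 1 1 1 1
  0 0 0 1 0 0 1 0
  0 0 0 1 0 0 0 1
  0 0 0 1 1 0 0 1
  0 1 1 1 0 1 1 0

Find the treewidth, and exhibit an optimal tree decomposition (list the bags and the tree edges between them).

Every bag has size at most 3, so the width is 3 − 1 = 2 and tw(G) ≤ 2. On the other hand G contains the 3-clique {1, 2, 7}. A clique must lie in a single bag of any decomposition, so no decomposition can have width below 2. The upper and lower bounds meet at 2, so that is the treewidth.

Treewidth 2.
One optimal decomposition is:
Bags: B1 = {3, 6, 7}  B2 = {1, 3, 7}  B3 = {0, 1, 3}  B4 = {1, 2, 7}  B5 = {3, 5, 7}  B6 = {3, 4, 6}
Tree: B1–B2, B2–B3, B2–B4, B2–B5, B1–B6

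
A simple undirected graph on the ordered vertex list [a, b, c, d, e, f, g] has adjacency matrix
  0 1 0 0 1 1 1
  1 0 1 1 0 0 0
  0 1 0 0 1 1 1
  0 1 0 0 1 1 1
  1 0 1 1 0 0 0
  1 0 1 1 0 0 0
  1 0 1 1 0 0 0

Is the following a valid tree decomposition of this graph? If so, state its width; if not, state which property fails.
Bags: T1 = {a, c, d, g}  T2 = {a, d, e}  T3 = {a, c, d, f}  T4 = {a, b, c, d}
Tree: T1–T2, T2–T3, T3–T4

A tree decomposition must satisfy three properties: every vertex lies in some bag; for every edge, both endpoints lie together in some bag; and for every vertex, the bags containing it form a connected subtree. Here edge (c,e) lies in no bag, so the decomposition is invalid.

No — edge (c,e) lies in no bag.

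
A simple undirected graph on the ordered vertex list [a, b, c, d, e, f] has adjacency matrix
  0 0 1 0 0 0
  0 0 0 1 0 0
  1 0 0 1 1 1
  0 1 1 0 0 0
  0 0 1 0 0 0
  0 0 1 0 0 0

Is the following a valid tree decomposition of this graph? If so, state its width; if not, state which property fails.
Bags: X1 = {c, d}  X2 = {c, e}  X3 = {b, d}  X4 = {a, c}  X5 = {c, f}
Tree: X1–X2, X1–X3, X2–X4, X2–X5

Checking the three conditions: (i) the bags cover all of {a, b, c, d, e, f}; (ii) for each edge, some bag contains both endpoints; (iii) the bags containing any fixed vertex form a subtree. All hold, so the decomposition is valid with width 2 − 1 = 1.

Yes; width 1.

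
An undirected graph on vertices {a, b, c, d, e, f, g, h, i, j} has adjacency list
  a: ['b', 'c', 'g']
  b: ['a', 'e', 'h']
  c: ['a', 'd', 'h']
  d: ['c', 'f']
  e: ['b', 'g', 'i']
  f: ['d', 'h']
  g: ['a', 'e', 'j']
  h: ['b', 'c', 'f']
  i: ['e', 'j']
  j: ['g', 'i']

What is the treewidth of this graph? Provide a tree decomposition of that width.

Treewidth 2.
Bags: B1 = {e, i, j}  B2 = {e, g, j}  B3 = {b, e, g}  B4 = {a, b, g}  B5 = {a, b, h}  B6 = {a, c, h}  B7 = {c, f, h}  B8 = {c, d, f}
Tree: B1–B2, B2–B3, B3–B4, B4–B5, B5–B6, B6–B7, B7–B8

Every bag has size at most 3, so the width is 3 − 1 = 2 and tw(G) ≤ 2. The edges i–j–g–e–i form a cycle, so G is not a tree and its treewidth is at least 2. Combining the bounds, tw(G) = 2.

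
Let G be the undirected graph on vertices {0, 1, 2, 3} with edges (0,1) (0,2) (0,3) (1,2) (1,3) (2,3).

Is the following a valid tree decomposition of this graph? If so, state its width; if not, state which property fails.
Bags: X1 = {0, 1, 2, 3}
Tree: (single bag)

Yes; width 3.

Every vertex of G appears in some bag (union = {0, 1, 2, 3}); every edge is covered by a bag; and for each vertex v the set of bags containing v is connected in the bag tree. The decomposition is therefore valid. The largest bag has 4 vertices, so the width is 3.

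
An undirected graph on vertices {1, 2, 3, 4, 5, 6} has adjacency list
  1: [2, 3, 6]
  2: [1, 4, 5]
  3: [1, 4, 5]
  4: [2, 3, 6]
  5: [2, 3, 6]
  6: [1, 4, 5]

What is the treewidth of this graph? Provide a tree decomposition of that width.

Each bag holds 4 vertices, so the decomposition has width 3, which upper-bounds the treewidth. For the lower bound: the 4 vertex sets {1,3}, {2,5}, {6}, {4} are disjoint, each induces a connected subgraph, and every pair is joined by at least one edge of G. Contracting each set to a single vertex therefore yields K_{4} as a minor, and since treewidth is minor-monotone, tw(G) ≥ tw(K_{4}) = 3. Combining the bounds, tw(G) = 3.

Treewidth 3.
One such decomposition:
Bags: B1 = {1, 2, 3, 6}  B2 = {2, 3, 5, 6}  B3 = {2, 3, 4, 6}
Tree: B1–B2, B2–B3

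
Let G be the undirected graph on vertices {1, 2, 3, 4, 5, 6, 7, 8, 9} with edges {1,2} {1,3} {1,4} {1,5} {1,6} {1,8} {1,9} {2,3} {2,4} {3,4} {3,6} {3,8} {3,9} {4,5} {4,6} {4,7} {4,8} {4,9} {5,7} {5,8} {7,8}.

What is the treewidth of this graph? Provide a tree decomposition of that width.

Every bag has size at most 4, so the width is 4 − 1 = 3 and tw(G) ≤ 3. For the lower bound, the 4 vertices {1, 3, 4, 8} are pairwise adjacent, and any tree decomposition puts a clique entirely inside one bag — forcing width ≥ 3. Combining the bounds, tw(G) = 3.

Treewidth 3.
One optimal decomposition is:
Bags: B1 = {1, 3, 4, 8}  B2 = {1, 3, 4, 6}  B3 = {1, 3, 4, 9}  B4 = {1, 4, 5, 8}  B5 = {4, 5, 7, 8}  B6 = {1, 2, 3, 4}
Tree: B1–B2, B1–B3, B1–B4, B4–B5, B3–B6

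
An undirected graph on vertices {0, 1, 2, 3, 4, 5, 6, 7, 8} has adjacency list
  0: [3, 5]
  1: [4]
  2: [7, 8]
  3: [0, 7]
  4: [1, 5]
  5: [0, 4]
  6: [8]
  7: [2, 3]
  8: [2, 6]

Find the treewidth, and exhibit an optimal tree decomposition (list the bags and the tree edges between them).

Every bag has size at most 2, so the width is 2 − 1 = 1 and tw(G) ≤ 1. Any graph with an edge has treewidth ≥ 1, and G has the edge 1–4. Therefore the treewidth is 1.

Treewidth 1.
Bags: B1 = {1, 4}  B2 = {4, 5}  B3 = {0, 5}  B4 = {0, 3}  B5 = {3, 7}  B6 = {2, 7}  B7 = {2, 8}  B8 = {6, 8}
Tree: B1–B2, B2–B3, B3–B4, B4–B5, B5–B6, B6–B7, B7–B8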